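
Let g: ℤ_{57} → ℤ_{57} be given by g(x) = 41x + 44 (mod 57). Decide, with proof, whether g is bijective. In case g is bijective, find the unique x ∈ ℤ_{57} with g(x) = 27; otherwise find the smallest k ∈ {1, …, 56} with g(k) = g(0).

If g(s) = g(t), then 41s ≡ 41t (mod 57). Because gcd(41, 57) = 1, we may cancel 41 to get s ≡ t (mod 57).
We now compute 41⁻¹ mod 57 explicitly. Euclid's algorithm: 57 = 1·41 + 16, 41 = 2·16 + 9, 16 = 1·9 + 7, 9 = 1·7 + 2, 7 = 3·2 + 1; back-substituting gives 1 = 32·41 − 23·57, so 41⁻¹ ≡ 32 (mod 57).
For any y ∈ ℤ_{57}, x = 32(y − 44) mod 57 satisfies g(x) = 41·32(y − 44) + 44 ≡ y (since 41·32 ≡ 1 mod 57). So every y has a preimage.
Therefore g is bijective.
Since g is bijective, we compute g⁻¹(27): solve 41x + 44 ≡ 27 (mod 57), i.e. 41x ≡ 40 (mod 57).
Multiplying by 41⁻¹ = 32 gives x ≡ 32·40 = 1280 = 22·57 + 26 ≡ 26 (mod 57).
Check: g(26) = 41·26 + 44 = 1110 = 19·57 + 27 ≡ 27 (mod 57).

26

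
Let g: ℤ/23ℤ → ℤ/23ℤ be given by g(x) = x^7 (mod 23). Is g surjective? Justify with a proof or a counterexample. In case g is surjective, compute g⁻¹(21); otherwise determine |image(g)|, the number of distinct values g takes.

20

Since 23 is prime, the nonzero elements of ℤ/23ℤ form a cyclic group of order 22.
As gcd(7, 22) = 1, raising to the 7th power is a bijection on this group: if x_1^7 ≡ x_2^7 then (x_1x_2^{−1})^7 = 1, and the only element of order dividing gcd(7, 22) = 1 is 1, so x_1 = x_2.
With g(0) = 0 this makes g injective on all of ℤ/23ℤ, hence bijective (finite equal-size domain and codomain). In particular g is surjective.
Since g is surjective, we find the preimage of 21. The inverse of x ↦ x^7 on (ℤ/23ℤ)^× is x ↦ x^19, because 7·19 = 133 = 6·22 + 1 ≡ 1 (mod 22) and x^{22} = 1 for x ≠ 0 (Fermat). So g⁻¹(21) = 21^19 mod 23.
Repeated squaring mod 23: 21^1 ≡ 21, 21^2 ≡ 21² = 441 ≡ 4, 21^4 ≡ 4² = 16, 21^8 ≡ 16² = 256 ≡ 3, 21^16 ≡ 3² = 9. Since 19 = 16 + 2 + 1, 21^19 ≡ 9·4·21: 9·4 = 36 ≡ 13, then 13·21 = 273 ≡ 20. So 21^19 ≡ 20 (mod 23).
Hence g⁻¹(21) = 20.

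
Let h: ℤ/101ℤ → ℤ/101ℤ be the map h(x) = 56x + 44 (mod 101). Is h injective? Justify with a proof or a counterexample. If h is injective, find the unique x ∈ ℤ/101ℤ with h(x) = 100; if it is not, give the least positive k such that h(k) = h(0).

Suppose h(s) = h(t) in ℤ/101ℤ. Then 56s + 44 ≡ 56t + 44 (mod 101), so 56(s − t) ≡ 0 (mod 101).
Since gcd(56, 101) = 1, 56 is invertible modulo 101, hence s − t ≡ 0 (mod 101), i.e. s = t.
Therefore h is injective.
We now compute 56⁻¹ mod 101 explicitly. Euclid's algorithm: 101 = 1·56 + 45, 56 = 1·45 + 11, 45 = 4·11 + 1; back-substituting gives 1 = 92·56 − 51·101, so 56⁻¹ ≡ 92 (mod 101).
Since h is injective, we compute h⁻¹(100): solve 56x + 44 ≡ 100 (mod 101), i.e. 56x ≡ 56 (mod 101).
Multiplying by 56⁻¹ = 92 gives x ≡ 92·56 = 5152 = 51·101 + 1 ≡ 1 (mod 101).
Check: h(1) = 56·1 + 44 = 100 ≡ 100 (mod 101).

1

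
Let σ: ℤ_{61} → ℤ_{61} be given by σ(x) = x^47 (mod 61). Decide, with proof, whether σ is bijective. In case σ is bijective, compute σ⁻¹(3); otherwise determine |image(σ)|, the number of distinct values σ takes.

Since 61 is prime, the nonzero elements of ℤ_{61} form a cyclic group of order 60.
As gcd(47, 60) = 1, raising to the 47th power is a bijection on this group: if x_1^47 ≡ x_2^47 then (x_1x_2^{−1})^47 = 1, and the only element of order dividing gcd(47, 60) = 1 is 1, so x_1 = x_2.
With σ(0) = 0 this makes σ injective on all of ℤ_{61}, hence bijective (finite equal-size domain and codomain). In particular σ is bijective.
Since σ is bijective, we find the preimage of 3. The inverse of x ↦ x^47 on (ℤ_{61})^× is x ↦ x^23, because 47·23 = 1081 = 18·60 + 1 ≡ 1 (mod 60) and x^{60} = 1 for x ≠ 0 (Fermat). So σ⁻¹(3) = 3^23 mod 61.
Repeated squaring mod 61: 3^1 ≡ 3, 3^2 ≡ 3² = 9, 3^4 ≡ 9² = 81 ≡ 20, 3^8 ≡ 20² = 400 ≡ 34, 3^16 ≡ 34² = 1156 ≡ 58. Since 23 = 16 + 4 + 2 + 1, 3^23 ≡ 58·20·9·3: 58·20 = 1160 ≡ 1, then 1·9 = 9, then 9·3 = 27. So 3^23 ≡ 27 (mod 61).
Hence σ⁻¹(3) = 27.

27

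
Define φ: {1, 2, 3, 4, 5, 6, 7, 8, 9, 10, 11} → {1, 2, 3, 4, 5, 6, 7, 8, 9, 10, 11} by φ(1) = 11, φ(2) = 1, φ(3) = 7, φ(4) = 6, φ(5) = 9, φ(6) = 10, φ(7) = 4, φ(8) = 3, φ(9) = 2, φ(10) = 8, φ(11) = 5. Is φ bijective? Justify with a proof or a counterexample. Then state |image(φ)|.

The values 11, 1, 7, 6, 9, 10, 4, 3, 2, 8, 5 are a permutation of {1, 2, 3, 4, 5, 6, 7, 8, 9, 10, 11}: each element appears exactly once.
So φ is injective and surjective, hence bijective.
The image of φ is {1, 2, 3, 4, 5, 6, 7, 8, 9, 10, 11}, which has 11 elements.

11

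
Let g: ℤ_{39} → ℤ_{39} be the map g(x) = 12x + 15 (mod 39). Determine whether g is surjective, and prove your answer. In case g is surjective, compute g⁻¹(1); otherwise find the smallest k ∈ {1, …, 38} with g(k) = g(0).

13

Since gcd(12, 39) = 3, we have 12x ≡ 0 (mod 3) for all x, so g(x) ≡ 0 (mod 3).
But 1 ≢ 0 (mod 3), so 1 ∈ ℤ_{39} has no preimage. Therefore g is not surjective.
Since g is not surjective, we find the least positive k with g(k) = g(0): this means 12k ≡ 0 (mod 39), i.e. 39 ∣ 12k. Since gcd(12, 39) = 3, dividing through by 3 this holds exactly when 13 ∣ 4k, and as gcd(4, 13) = 1, exactly when 13 ∣ k.
The smallest positive such k is 13.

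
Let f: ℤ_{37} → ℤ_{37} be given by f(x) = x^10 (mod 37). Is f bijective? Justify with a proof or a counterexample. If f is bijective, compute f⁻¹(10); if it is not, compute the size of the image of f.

19

f(18): Repeated squaring mod 37: 18^1 ≡ 18, 18^2 ≡ 18² = 324 ≡ 28, 18^4 ≡ 28² = 784 ≡ 7, 18^8 ≡ 7² = 49 ≡ 12. Since 10 = 8 + 2, 18^10 ≡ 12·28: 12·28 = 336 ≡ 3. So 18^10 ≡ 3 (mod 37).
f(19): Repeated squaring mod 37: 19^1 ≡ 19, 19^2 ≡ 19² = 361 ≡ 28, 19^4 ≡ 28² = 784 ≡ 7, 19^8 ≡ 7² = 49 ≡ 12. Since 10 = 8 + 2, 19^10 ≡ 12·28: 12·28 = 336 ≡ 3. So 19^10 ≡ 3 (mod 37).
So f(18) = f(19) = 3 while 18 ≠ 19, therefore f is not injective, hence not bijective.
Since f is not bijective, we determine |image(f)|. Computing x^10 mod 37 for each x (by repeated squaring, reducing mod 37 at every step), the values f(0), f(1), …, f(36) are: 0, 1, 25, 34, 33, 30, 36, 7, 11, 9, 10, 26, 12, 4, 27, 21, 16, 28, 3, 3, 28, 16, 21, 27, 4, 12, 26, 10, 9, 11, 7, 36, 30, 33, 34, 25, 1.
The distinct values are {0, 1, 3, 4, 7, 9, 10, 11, 12, 16, 21, 25, 26, 27, 28, 30, 33, 34, 36}; there are 19 of them.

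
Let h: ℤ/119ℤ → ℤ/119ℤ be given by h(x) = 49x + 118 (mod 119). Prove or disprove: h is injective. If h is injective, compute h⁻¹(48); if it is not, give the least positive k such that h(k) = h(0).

17

Recall that h is injective if h(u) = h(v) implies u = v.
We have gcd(49, 119) = 7 > 1. Taking u = 0 and v = 17: h(0) = 118 and h(17) = 49·17 + 118 = 951 ≡ 118 (mod 119).
So h(0) = h(17) while 0 ≠ 17, therefore h is not injective.
Since h is not injective, we find the least positive k with h(k) = h(0): this means 49k ≡ 0 (mod 119), i.e. 119 ∣ 49k. Since gcd(49, 119) = 7, dividing through by 7 this holds exactly when 17 ∣ 7k, and as gcd(7, 17) = 1, exactly when 17 ∣ k.
The smallest positive such k is 17.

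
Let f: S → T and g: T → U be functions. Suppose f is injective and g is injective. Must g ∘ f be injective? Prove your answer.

injective

Suppose (g ∘ f)(a) = (g ∘ f)(b), i.e. g(f(a)) = g(f(b)).
Since g is injective, f(a) = f(b). Since f is injective, a = b. Hence g ∘ f is injective.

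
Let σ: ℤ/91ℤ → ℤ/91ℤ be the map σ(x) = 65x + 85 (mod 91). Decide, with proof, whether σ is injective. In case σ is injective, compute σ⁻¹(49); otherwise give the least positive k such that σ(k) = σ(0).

We have gcd(65, 91) = 13 > 1. Taking a = 0 and b = 7: σ(0) = 85 and σ(7) = 65·7 + 85 = 540 ≡ 85 (mod 91).
So σ(0) = σ(7) while 0 ≠ 7, hence σ is not injective.
Since σ is not injective, we find the least positive k with σ(k) = σ(0): this means 65k ≡ 0 (mod 91), i.e. 91 ∣ 65k. Since gcd(65, 91) = 13, dividing through by 13 this holds exactly when 7 ∣ 5k, and as gcd(5, 7) = 1, exactly when 7 ∣ k.
The smallest positive such k is 7.

7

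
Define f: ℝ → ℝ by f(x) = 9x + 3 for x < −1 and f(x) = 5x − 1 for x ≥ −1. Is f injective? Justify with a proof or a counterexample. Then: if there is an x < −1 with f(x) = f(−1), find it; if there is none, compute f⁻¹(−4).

-3/5

Both pieces are strictly increasing (slopes 9 and 5), so each is injective on its own interval.
The left piece maps (−∞, −1) onto (−∞, −6); the right piece maps [−1, ∞) onto [−6, ∞).
These images are disjoint, so no value is attained by both pieces. Hence f is injective.
Because the two images are disjoint, no x < −1 has f(x) = f(−1), so we compute f⁻¹(−4): −4 lies in [−6, ∞), so solve 5x − 1 = −4: x = (−4 + 1)/5 = −3/5.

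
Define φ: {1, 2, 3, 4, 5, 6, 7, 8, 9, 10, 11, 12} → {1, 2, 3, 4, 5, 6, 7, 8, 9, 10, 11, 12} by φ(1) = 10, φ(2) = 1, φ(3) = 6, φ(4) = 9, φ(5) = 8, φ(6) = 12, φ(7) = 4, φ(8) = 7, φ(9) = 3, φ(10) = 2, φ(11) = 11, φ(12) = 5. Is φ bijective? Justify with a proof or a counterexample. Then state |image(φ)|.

The values 10, 1, 6, 9, 8, 12, 4, 7, 3, 2, 11, 5 are a permutation of {1, 2, 3, 4, 5, 6, 7, 8, 9, 10, 11, 12}: each element appears exactly once.
So φ is injective and surjective, hence bijective.
The image of φ is {1, 2, 3, 4, 5, 6, 7, 8, 9, 10, 11, 12}, which has 12 elements.

12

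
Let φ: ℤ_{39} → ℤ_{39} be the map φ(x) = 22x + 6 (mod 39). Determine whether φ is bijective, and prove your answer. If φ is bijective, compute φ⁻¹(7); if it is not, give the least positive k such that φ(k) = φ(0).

Recall: φ is injective if φ(a) = φ(b) implies a = b.
If φ(a) = φ(b), then 22a ≡ 22b (mod 39). Because gcd(22, 39) = 1, we may cancel 22 to get a ≡ b (mod 39).
We now compute 22⁻¹ mod 39 explicitly. Euclid's algorithm: 39 = 1·22 + 17, 22 = 1·17 + 5, 17 = 3·5 + 2, 5 = 2·2 + 1; back-substituting gives 1 = 16·22 − 9·39, so 22⁻¹ ≡ 16 (mod 39).
For any y ∈ ℤ_{39}, x = 16(y − 6) mod 39 satisfies φ(x) = 22·16(y − 6) + 6 ≡ y (since 22·16 ≡ 1 mod 39). So every y has a preimage.
Therefore φ is bijective.
Since φ is bijective, we compute φ⁻¹(7): solve 22x + 6 ≡ 7 (mod 39), i.e. 22x ≡ 1 (mod 39).
Multiplying by 22⁻¹ = 16 gives x ≡ 16·1 = 16 ≡ 16 (mod 39).
Check: φ(16) = 22·16 + 6 = 358 = 9·39 + 7 ≡ 7 (mod 39).

16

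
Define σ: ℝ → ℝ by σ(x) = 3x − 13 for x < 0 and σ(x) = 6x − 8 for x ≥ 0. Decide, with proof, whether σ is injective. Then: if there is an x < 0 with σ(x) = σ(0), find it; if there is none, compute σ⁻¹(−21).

-8/3

Both pieces are strictly increasing (slopes 3 and 6), so each is injective on its own interval.
The left piece maps (−∞, 0) onto (−∞, −13); the right piece maps [0, ∞) onto [−8, ∞).
These images are disjoint, so no value is attained by both pieces. Therefore σ is injective.
Because the two images are disjoint, no x < 0 has σ(x) = σ(0), so we compute σ⁻¹(−21): −21 lies in (−∞, −13), so solve 3x − 13 = −21: x = (−21 + 13)/3 = −8/3.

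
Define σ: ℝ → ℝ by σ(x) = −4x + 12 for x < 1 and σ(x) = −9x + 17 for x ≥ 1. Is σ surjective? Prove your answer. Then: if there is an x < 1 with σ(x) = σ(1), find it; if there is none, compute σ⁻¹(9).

Both pieces are strictly decreasing (slopes −4 and −9), so each is injective on its own interval.
The left piece maps (−∞, 1) onto (8, ∞); the right piece maps [1, ∞) onto (−∞, 8].
These images together cover ℝ, so σ is surjective.
Because the two images are disjoint, no x < 1 has σ(x) = σ(1), so we compute σ⁻¹(9): 9 lies in (8, ∞), so solve −4x + 12 = 9: x = (9 − 12)/(−4) = 3/4.

3/4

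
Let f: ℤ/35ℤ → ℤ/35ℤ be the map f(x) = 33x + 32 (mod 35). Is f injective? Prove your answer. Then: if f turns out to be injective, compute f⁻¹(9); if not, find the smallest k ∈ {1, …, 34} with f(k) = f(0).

Recall that f is injective if f(x_1) = f(x_2) implies x_1 = x_2.
If f(x_1) = f(x_2), then 33x_1 ≡ 33x_2 (mod 35). Because gcd(33, 35) = 1, we may cancel 33 to get x_1 ≡ x_2 (mod 35).
Hence f is injective.
We now compute 33⁻¹ mod 35 explicitly. Euclid's algorithm: 35 = 1·33 + 2, 33 = 16·2 + 1; back-substituting gives 1 = 17·33 − 16·35, so 33⁻¹ ≡ 17 (mod 35).
Since f is injective, we find f⁻¹(9): we need 33x ≡ 9 − 32 ≡ 12 (mod 35). Using 33⁻¹ = 17: x ≡ 17·12 = 204 = 5·35 + 29, so x = 29.
Check: f(29) = 33·29 + 32 = 989 = 28·35 + 9 ≡ 9 (mod 35).

29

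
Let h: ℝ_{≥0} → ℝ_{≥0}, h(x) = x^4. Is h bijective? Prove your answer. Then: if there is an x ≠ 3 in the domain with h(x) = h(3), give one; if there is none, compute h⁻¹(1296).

6

On ℝ_{≥0}, x ↦ x^4 is strictly increasing (injective) and for any y ∈ ℝ_{≥0} the 4th root y^{1/4} lies in ℝ_{≥0} (surjective). So h is bijective.
Since x ↦ x^4 is strictly increasing on ℝ_{≥0}, it is injective there, so no x ≠ 3 in the domain has h(x) = h(3). We therefore compute h⁻¹(1296) = 1296^{1/4} = 6 (indeed 6^4 = 1296).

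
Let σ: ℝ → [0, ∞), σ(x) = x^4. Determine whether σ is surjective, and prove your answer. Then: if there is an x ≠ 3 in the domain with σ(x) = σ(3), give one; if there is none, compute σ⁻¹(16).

-3

For any y ∈ [0, ∞), x = y^{1/4} ∈ ℝ satisfies x^4 = y, so σ is surjective.
For the follow-up, such an x exists: taking x = −3 ∈ ℝ gives σ(−3) = 81 = σ(3) with −3 ≠ 3.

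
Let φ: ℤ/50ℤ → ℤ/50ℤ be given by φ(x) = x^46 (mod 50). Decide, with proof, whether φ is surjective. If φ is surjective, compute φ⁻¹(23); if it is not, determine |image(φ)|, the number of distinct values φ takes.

22

φ(0) = 0^46 = 0.
φ(10): Repeated squaring mod 50: 10^1 ≡ 10, 10^2 ≡ 10² = 100 ≡ 0, 10^4 ≡ 0² = 0, 10^8 ≡ 0² = 0, 10^16 ≡ 0² = 0, 10^32 ≡ 0² = 0. Since 46 = 32 + 8 + 4 + 2, 10^46 ≡ 0·0·0·0: 0·0 = 0, then 0·0 = 0, then 0·0 = 0. So 10^46 ≡ 0 (mod 50).
So φ(0) = φ(10) = 0 while 0 ≠ 10, hence φ is not injective.
A non-injective map from the 50-element set ℤ/50ℤ to itself takes at most 49 distinct values, so it cannot be surjective. Thus φ is not surjective.
Since φ is not surjective, we determine |image(φ)|. Computing x^46 mod 50 for each x (by repeated squaring, reducing mod 50 at every step), the values φ(0), φ(1), …, φ(49) are: 0, 1, 14, 29, 46, 25, 6, 49, 44, 41, 0, 11, 34, 9, 36, 25, 16, 19, 24, 31, 0, 21, 4, 39, 26, 25, 26, 39, 4, 21, 0, 31, 24, 19, 16, 25, 36, 9, 34, 11, 0, 41, 44, 49, 6, 25, 46, 29, 14, 1.
The distinct values are {0, 1, 4, 6, 9, 11, 14, 16, 19, 21, 24, 25, 26, 29, 31, 34, 36, 39, 41, 44, 46, 49}; there are 22 of them.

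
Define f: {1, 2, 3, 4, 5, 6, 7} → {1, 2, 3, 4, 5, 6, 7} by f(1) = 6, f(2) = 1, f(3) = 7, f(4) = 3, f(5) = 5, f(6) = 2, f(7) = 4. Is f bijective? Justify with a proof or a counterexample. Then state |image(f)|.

7

The values 6, 1, 7, 3, 5, 2, 4 are a permutation of {1, 2, 3, 4, 5, 6, 7}: each element appears exactly once.
So f is injective and surjective, hence bijective.
The image of f is {1, 2, 3, 4, 5, 6, 7}, which has 7 elements.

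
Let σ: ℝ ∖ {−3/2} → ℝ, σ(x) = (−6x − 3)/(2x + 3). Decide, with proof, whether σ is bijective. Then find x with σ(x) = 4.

-15/14

If σ(x) = −3, cross-multiplying gives 2(−6x − 3) = −6(2x + 3), which simplifies to −6 = −18 — false.  So −3 has no preimage and σ is not surjective.
Therefore σ is not bijective.
Solving σ(x) = 4: cross-multiplying gives −6x − 3 = 4(2x + 3), which rearranges to −14x = 15, so x = −15/14.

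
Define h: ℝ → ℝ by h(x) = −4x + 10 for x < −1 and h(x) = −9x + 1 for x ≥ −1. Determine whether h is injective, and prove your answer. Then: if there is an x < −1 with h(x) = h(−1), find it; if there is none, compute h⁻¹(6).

Both pieces are strictly decreasing (slopes −4 and −9), so each is injective on its own interval.
The left piece maps (−∞, −1) onto (14, ∞); the right piece maps [−1, ∞) onto (−∞, 10].
These images are disjoint, so no value is attained by both pieces. Thus h is injective.
Because the two images are disjoint, no x < −1 has h(x) = h(−1), so we compute h⁻¹(6): 6 lies in (−∞, 10], so solve −9x + 1 = 6: x = (6 − 1)/(−9) = −5/9.

-5/9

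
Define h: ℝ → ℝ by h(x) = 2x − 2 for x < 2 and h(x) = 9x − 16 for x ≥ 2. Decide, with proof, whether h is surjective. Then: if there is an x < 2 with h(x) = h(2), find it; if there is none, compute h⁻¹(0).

1

Both pieces are strictly increasing (slopes 2 and 9), so each is injective on its own interval.
The left piece maps (−∞, 2) onto (−∞, 2); the right piece maps [2, ∞) onto [2, ∞).
These images together cover ℝ, so h is surjective.
Because the two images are disjoint, no x < 2 has h(x) = h(2), so we compute h⁻¹(0): 0 lies in (−∞, 2), so solve 2x − 2 = 0: x = (0 + 2)/2 = 1.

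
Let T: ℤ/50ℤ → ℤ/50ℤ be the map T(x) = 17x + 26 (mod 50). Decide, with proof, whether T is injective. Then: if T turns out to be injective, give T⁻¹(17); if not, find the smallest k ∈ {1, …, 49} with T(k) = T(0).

23

Recall that injectivity means: for all a, b in the domain, T(a) = T(b) implies a = b.
Suppose T(a) = T(b) in ℤ/50ℤ. Then 17a + 26 ≡ 17b + 26 (mod 50), so 17(a − b) ≡ 0 (mod 50).
Since gcd(17, 50) = 1, 17 is invertible modulo 50, thus a − b ≡ 0 (mod 50), i.e. a = b.
Therefore T is injective.
We now compute 17⁻¹ mod 50 explicitly. Euclid's algorithm: 50 = 2·17 + 16, 17 = 1·16 + 1; back-substituting gives 1 = 3·17 − 1·50, so 17⁻¹ ≡ 3 (mod 50).
Since T is injective, we compute T⁻¹(17): solve 17x + 26 ≡ 17 (mod 50), i.e. 17x ≡ 41 (mod 50).
Multiplying by 17⁻¹ = 3 gives x ≡ 3·41 = 123 = 2·50 + 23 ≡ 23 (mod 50).
Check: T(23) = 17·23 + 26 = 417 = 8·50 + 17 ≡ 17 (mod 50).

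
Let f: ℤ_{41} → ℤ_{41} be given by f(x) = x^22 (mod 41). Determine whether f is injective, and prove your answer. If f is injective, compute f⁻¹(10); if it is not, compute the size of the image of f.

21

f(20): Repeated squaring mod 41: 20^1 ≡ 20, 20^2 ≡ 20² = 400 ≡ 31, 20^4 ≡ 31² = 961 ≡ 18, 20^8 ≡ 18² = 324 ≡ 37, 20^16 ≡ 37² = 1369 ≡ 16. Since 22 = 16 + 4 + 2, 20^22 ≡ 16·18·31: 16·18 = 288 ≡ 1, then 1·31 = 31. So 20^22 ≡ 31 (mod 41).
f(21): Repeated squaring mod 41: 21^1 ≡ 21, 21^2 ≡ 21² = 441 ≡ 31, 21^4 ≡ 31² = 961 ≡ 18, 21^8 ≡ 18² = 324 ≡ 37, 21^16 ≡ 37² = 1369 ≡ 16. Since 22 = 16 + 4 + 2, 21^22 ≡ 16·18·31: 16·18 = 288 ≡ 1, then 1·31 = 31. So 21^22 ≡ 31 (mod 41).
So f(20) = f(21) = 31 while 20 ≠ 21, therefore f is not injective.
Since f is not injective, we determine |image(f)|. Computing x^22 mod 41 for each x (by repeated squaring, reducing mod 41 at every step), the values f(0), f(1), …, f(40) are: 0, 1, 4, 32, 16, 25, 5, 33, 23, 40, 18, 2, 20, 36, 9, 21, 10, 39, 37, 8, 31, 31, 8, 37, 39, 10, 21, 9, 36, 20, 2, 18, 40, 23, 33, 5, 25, 16, 32, 4, 1.
The distinct values are {0, 1, 2, 4, 5, 8, 9, 10, 16, 18, 20, 21, 23, 25, 31, 32, 33, 36, 37, 39, 40}; there are 21 of them.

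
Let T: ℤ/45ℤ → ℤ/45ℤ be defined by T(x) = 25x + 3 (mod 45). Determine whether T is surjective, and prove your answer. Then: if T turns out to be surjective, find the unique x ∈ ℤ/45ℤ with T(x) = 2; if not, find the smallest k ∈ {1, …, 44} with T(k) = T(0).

Recall that T is surjective if every y in the codomain equals T(x) for some x in the domain.
Since gcd(25, 45) = 5, we have 25x ≡ 0 (mod 5) for all x, so T(x) ≡ 3 (mod 5).
But 0 ≢ 3 (mod 5), so 0 ∈ ℤ/45ℤ has no preimage. Hence T is not surjective.
Since T is not surjective, we find the least positive k with T(k) = T(0): this means 25k ≡ 0 (mod 45), i.e. 45 ∣ 25k. Since gcd(25, 45) = 5, dividing through by 5 this holds exactly when 9 ∣ 5k, and as gcd(5, 9) = 1, exactly when 9 ∣ k.
The smallest positive such k is 9.

9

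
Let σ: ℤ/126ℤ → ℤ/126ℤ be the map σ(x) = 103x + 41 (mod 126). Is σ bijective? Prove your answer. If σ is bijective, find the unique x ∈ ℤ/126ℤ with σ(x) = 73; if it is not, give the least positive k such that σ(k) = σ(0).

26

If σ(s) = σ(t), then 103s ≡ 103t (mod 126). Because gcd(103, 126) = 1, we may cancel 103 to get s ≡ t (mod 126).
We now compute 103⁻¹ mod 126 explicitly. Euclid's algorithm: 126 = 1·103 + 23, 103 = 4·23 + 11, 23 = 2·11 + 1; back-substituting gives 1 = 115·103 − 94·126, so 103⁻¹ ≡ 115 (mod 126).
For any y ∈ ℤ/126ℤ, x = 115(y − 41) mod 126 satisfies σ(x) = 103·115(y − 41) + 41 ≡ y (since 103·115 ≡ 1 mod 126). So every y has a preimage.
Therefore σ is bijective.
Since σ is bijective, we compute σ⁻¹(73): solve 103x + 41 ≡ 73 (mod 126), i.e. 103x ≡ 32 (mod 126).
Multiplying by 103⁻¹ = 115 gives x ≡ 115·32 = 3680 = 29·126 + 26 ≡ 26 (mod 126).
Check: σ(26) = 103·26 + 41 = 2719 = 21·126 + 73 ≡ 73 (mod 126).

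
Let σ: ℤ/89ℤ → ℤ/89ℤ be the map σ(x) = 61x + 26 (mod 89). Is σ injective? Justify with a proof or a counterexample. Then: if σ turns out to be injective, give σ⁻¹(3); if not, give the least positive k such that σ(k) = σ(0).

4

If σ(u) = σ(v), then 61u ≡ 61v (mod 89). Because gcd(61, 89) = 1, we may cancel 61 to get u ≡ v (mod 89).
Hence σ is injective.
We now compute 61⁻¹ mod 89 explicitly. Euclid's algorithm: 89 = 1·61 + 28, 61 = 2·28 + 5, 28 = 5·5 + 3, 5 = 1·3 + 2, 3 = 1·2 + 1; back-substituting gives 1 = 54·61 − 37·89, so 61⁻¹ ≡ 54 (mod 89).
Since σ is injective, we find σ⁻¹(3): we need 61x ≡ 3 − 26 ≡ 66 (mod 89). Using 61⁻¹ = 54: x ≡ 54·66 = 3564 = 40·89 + 4, so x = 4.
Check: σ(4) = 61·4 + 26 = 270 = 3·89 + 3 ≡ 3 (mod 89).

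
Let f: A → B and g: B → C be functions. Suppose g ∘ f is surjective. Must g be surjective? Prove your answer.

surjective

Let c ∈ C. Since g ∘ f is surjective, some a ∈ A has g(f(a)) = c. Then b = f(a) ∈ B satisfies g(b) = c. So g is surjective.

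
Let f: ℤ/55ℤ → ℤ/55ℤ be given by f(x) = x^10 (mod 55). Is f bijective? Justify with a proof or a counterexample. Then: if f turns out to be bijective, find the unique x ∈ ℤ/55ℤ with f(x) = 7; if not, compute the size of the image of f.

f(2): Repeated squaring mod 55: 2^1 ≡ 2, 2^2 ≡ 2² = 4, 2^4 ≡ 4² = 16, 2^8 ≡ 16² = 256 ≡ 36. Since 10 = 8 + 2, 2^10 ≡ 36·4: 36·4 = 144 ≡ 34. So 2^10 ≡ 34 (mod 55).
f(3): Repeated squaring mod 55: 3^1 ≡ 3, 3^2 ≡ 3² = 9, 3^4 ≡ 9² = 81 ≡ 26, 3^8 ≡ 26² = 676 ≡ 16. Since 10 = 8 + 2, 3^10 ≡ 16·9: 16·9 = 144 ≡ 34. So 3^10 ≡ 34 (mod 55).
So f(2) = f(3) = 34 while 2 ≠ 3, thus f is not injective, hence not bijective.
Since f is not bijective, we determine |image(f)|. Computing x^10 mod 55 for each x (by repeated squaring, reducing mod 55 at every step), the values f(0), f(1), …, f(54) are: 0, 1, 34, 34, 1, 45, 1, 34, 34, 1, 45, 11, 34, 34, 1, 45, 1, 34, 34, 1, 45, 1, 44, 34, 1, 45, 1, 34, 34, 1, 45, 1, 34, 44, 1, 45, 1, 34, 34, 1, 45, 1, 34, 34, 11, 45, 1, 34, 34, 1, 45, 1, 34, 34, 1.
The distinct values are {0, 1, 11, 34, 44, 45}; there are 6 of them.

6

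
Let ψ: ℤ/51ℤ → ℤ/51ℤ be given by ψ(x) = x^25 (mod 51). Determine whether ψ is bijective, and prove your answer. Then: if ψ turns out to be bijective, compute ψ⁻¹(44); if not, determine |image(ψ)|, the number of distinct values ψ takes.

41

Computing x^25 mod 51 for each x (by repeated squaring, reducing mod 51 at every step), the values ψ(0), ψ(1), …, ψ(50) are: 0, 1, 2, 48, 4, 29, 45, 10, 8, 9, 7, 23, 39, 13, 20, 15, 16, 17, 18, 19, 14, 21, 46, 11, 27, 25, 26, 24, 40, 5, 30, 37, 32, 33, 34, 35, 36, 31, 38, 12, 28, 44, 42, 43, 41, 6, 22, 47, 3, 49, 50.
Every element of ℤ/51ℤ appears exactly once in this list, so ψ is a bijection, and in particular bijective.
Since ψ is bijective, we read off the preimage of 44 from the same table: ψ(41) = 44, so ψ⁻¹(44) = 41.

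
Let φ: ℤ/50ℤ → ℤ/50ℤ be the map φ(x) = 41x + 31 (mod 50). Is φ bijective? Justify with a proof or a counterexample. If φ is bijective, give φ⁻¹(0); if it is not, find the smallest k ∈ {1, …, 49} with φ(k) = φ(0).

Recall that φ is injective if φ(a) = φ(b) implies a = b.
If φ(a) = φ(b), then 41a ≡ 41b (mod 50). Because gcd(41, 50) = 1, we may cancel 41 to get a ≡ b (mod 50).
We now compute 41⁻¹ mod 50 explicitly. Euclid's algorithm: 50 = 1·41 + 9, 41 = 4·9 + 5, 9 = 1·5 + 4, 5 = 1·4 + 1; back-substituting gives 1 = 11·41 − 9·50, so 41⁻¹ ≡ 11 (mod 50).
For any y ∈ ℤ/50ℤ, x = 11(y − 31) mod 50 satisfies φ(x) = 41·11(y − 31) + 31 ≡ y (since 41·11 ≡ 1 mod 50). So every y has a preimage.
Therefore φ is bijective.
Since φ is bijective, we find φ⁻¹(0): we need 41x ≡ 0 − 31 ≡ 19 (mod 50). Using 41⁻¹ = 11: x ≡ 11·19 = 209 = 4·50 + 9, so x = 9.
Check: φ(9) = 41·9 + 31 = 400 = 8·50 + 0 ≡ 0 (mod 50).

9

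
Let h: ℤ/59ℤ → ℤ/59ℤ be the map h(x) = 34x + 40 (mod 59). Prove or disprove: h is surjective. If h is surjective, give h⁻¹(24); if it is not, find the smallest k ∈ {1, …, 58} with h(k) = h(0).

3

Recall that h is surjective if every y in the codomain equals h(x) for some x in the domain.
Since gcd(34, 59) = 1, 34 is invertible modulo 59. Euclid's algorithm: 59 = 1·34 + 25, 34 = 1·25 + 9, 25 = 2·9 + 7, 9 = 1·7 + 2, 7 = 3·2 + 1; back-substituting gives 1 = 33·34 − 19·59, so 34⁻¹ ≡ 33 (mod 59).
For any y ∈ ℤ/59ℤ, x = 33(y − 40) mod 59 satisfies h(x) = 34·33(y − 40) + 40 ≡ y (since 34·33 ≡ 1 mod 59). So every y has a preimage.
Therefore h is surjective.
Since h is surjective, we compute h⁻¹(24): solve 34x + 40 ≡ 24 (mod 59), i.e. 34x ≡ 43 (mod 59).
Multiplying by 34⁻¹ = 33 gives x ≡ 33·43 = 1419 = 24·59 + 3 ≡ 3 (mod 59).
Check: h(3) = 34·3 + 40 = 142 = 2·59 + 24 ≡ 24 (mod 59).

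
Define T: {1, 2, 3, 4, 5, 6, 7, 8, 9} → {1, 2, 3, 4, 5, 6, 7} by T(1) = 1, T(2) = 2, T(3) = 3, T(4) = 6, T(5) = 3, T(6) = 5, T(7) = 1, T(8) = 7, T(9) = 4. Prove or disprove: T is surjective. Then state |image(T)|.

7

Every element of the codomain has a preimage: 1 = T(1), 2 = T(2), 3 = T(3), 4 = T(9), 5 = T(6), 6 = T(4), 7 = T(8).
Thus T is surjective.
The image of T is {1, 2, 3, 4, 5, 6, 7}, which has 7 elements.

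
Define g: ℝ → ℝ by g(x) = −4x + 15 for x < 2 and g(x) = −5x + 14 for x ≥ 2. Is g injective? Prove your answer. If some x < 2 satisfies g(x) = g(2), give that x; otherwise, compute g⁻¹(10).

5/4

Both pieces are strictly decreasing (slopes −4 and −5), so each is injective on its own interval.
The left piece maps (−∞, 2) onto (7, ∞); the right piece maps [2, ∞) onto (−∞, 4].
These images are disjoint, so no value is attained by both pieces. So g is injective.
Because the two images are disjoint, no x < 2 has g(x) = g(2), so we compute g⁻¹(10): 10 lies in (7, ∞), so solve −4x + 15 = 10: x = (10 − 15)/(−4) = 5/4.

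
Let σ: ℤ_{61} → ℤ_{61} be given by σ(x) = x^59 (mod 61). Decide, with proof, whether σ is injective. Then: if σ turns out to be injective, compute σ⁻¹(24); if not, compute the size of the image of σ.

Since 61 is prime, the nonzero elements of ℤ_{61} form a cyclic group of order 60.
As gcd(59, 60) = 1, raising to the 59th power is a bijection on this group: if u^59 ≡ v^59 then (uv^{−1})^59 = 1, and the only element of order dividing gcd(59, 60) = 1 is 1, so u = v.
With σ(0) = 0 this makes σ injective on all of ℤ_{61}, hence bijective (finite equal-size domain and codomain). In particular σ is injective.
Since σ is injective, we find the preimage of 24. The inverse of x ↦ x^59 on (ℤ_{61})^× is x ↦ x^59, because 59·59 = 3481 = 58·60 + 1 ≡ 1 (mod 60) and x^{60} = 1 for x ≠ 0 (Fermat). So σ⁻¹(24) = 24^59 mod 61.
Repeated squaring mod 61: 24^1 ≡ 24, 24^2 ≡ 24² = 576 ≡ 27, 24^4 ≡ 27² = 729 ≡ 58, 24^8 ≡ 58² = 3364 ≡ 9, 24^16 ≡ 9² = 81 ≡ 20, 24^32 ≡ 20² = 400 ≡ 34. Since 59 = 32 + 16 + 8 + 2 + 1, 24^59 ≡ 34·20·9·27·24: 34·20 = 680 ≡ 9, then 9·9 = 81 ≡ 20, then 20·27 = 540 ≡ 52, then 52·24 = 1248 ≡ 28. So 24^59 ≡ 28 (mod 61).
Hence σ⁻¹(24) = 28.

28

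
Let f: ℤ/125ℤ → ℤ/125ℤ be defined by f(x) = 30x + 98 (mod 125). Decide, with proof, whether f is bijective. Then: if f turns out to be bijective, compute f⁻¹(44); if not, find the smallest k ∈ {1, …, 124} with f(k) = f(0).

25

We have gcd(30, 125) = 5 > 1. Taking a = 0 and b = 25: f(0) = 98 and f(25) = 30·25 + 98 = 848 ≡ 98 (mod 125).
So f(0) = f(25) while 0 ≠ 25, hence f is not injective, hence not bijective.
Since f is not bijective, we find the least positive k with f(k) = f(0): this means 30k ≡ 0 (mod 125), i.e. 125 ∣ 30k. Since gcd(30, 125) = 5, dividing through by 5 this holds exactly when 25 ∣ 6k, and as gcd(6, 25) = 1, exactly when 25 ∣ k.
The smallest positive such k is 25.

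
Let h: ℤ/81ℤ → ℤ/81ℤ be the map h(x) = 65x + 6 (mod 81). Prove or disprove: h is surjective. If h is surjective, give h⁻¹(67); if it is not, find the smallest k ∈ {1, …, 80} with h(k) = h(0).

Recall that surjectivity means every element of the codomain has a preimage under h.
Since gcd(65, 81) = 1, 65 is invertible modulo 81. Euclid's algorithm: 81 = 1·65 + 16, 65 = 4·16 + 1; back-substituting gives 1 = 5·65 − 4·81, so 65⁻¹ ≡ 5 (mod 81).
Then y ↦ 5(y − 6) is a two-sided inverse to h, so every y ∈ ℤ/81ℤ has a preimage.
Hence h is surjective.
Since h is surjective, we find h⁻¹(67): we need 65x ≡ 67 − 6 ≡ 61 (mod 81). Using 65⁻¹ = 5: x ≡ 5·61 = 305 = 3·81 + 62, so x = 62.
Check: h(62) = 65·62 + 6 = 4036 = 49·81 + 67 ≡ 67 (mod 81).

62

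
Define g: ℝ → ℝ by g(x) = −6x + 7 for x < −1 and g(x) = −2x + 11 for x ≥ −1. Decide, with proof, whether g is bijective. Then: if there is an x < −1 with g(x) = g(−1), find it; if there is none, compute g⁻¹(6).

5/2

Both pieces are strictly decreasing (slopes −6 and −2), so each is injective on its own interval.
The left piece maps (−∞, −1) onto (13, ∞); the right piece maps [−1, ∞) onto (−∞, 13].
Since 13 = 13, the images partition ℝ: g is injective and surjective, hence bijective.
Because the two images are disjoint, no x < −1 has g(x) = g(−1), so we compute g⁻¹(6): 6 lies in (−∞, 13], so solve −2x + 11 = 6: x = (6 − 11)/(−2) = 5/2.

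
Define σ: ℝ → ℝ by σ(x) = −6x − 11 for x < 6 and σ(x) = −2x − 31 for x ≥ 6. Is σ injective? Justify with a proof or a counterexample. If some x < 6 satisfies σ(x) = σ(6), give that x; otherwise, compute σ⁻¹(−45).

Both pieces are strictly decreasing (slopes −6 and −2), so each is injective on its own interval.
The left piece maps (−∞, 6) onto (−47, ∞); the right piece maps [6, ∞) onto (−∞, −43].
These images overlap. In particular σ(6) = −43 (right piece), and solving −6x − 11 = −43 on the left piece gives x = 16/3 < 6.
So σ(16/3) = σ(6) with 16/3 ≠ 6, and σ is not injective. This x = 16/3 is the requested value below 6.

16/3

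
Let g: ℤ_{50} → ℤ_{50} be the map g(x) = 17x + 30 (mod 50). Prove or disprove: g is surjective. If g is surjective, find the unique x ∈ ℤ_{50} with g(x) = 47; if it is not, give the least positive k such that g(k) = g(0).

1

Recall that g is surjective if every y in the codomain equals g(x) for some x in the domain.
Since gcd(17, 50) = 1, 17 is invertible modulo 50. Euclid's algorithm: 50 = 2·17 + 16, 17 = 1·16 + 1; back-substituting gives 1 = 3·17 − 1·50, so 17⁻¹ ≡ 3 (mod 50).
For any y ∈ ℤ_{50}, x = 3(y − 30) mod 50 satisfies g(x) = 17·3(y − 30) + 30 ≡ y (since 17·3 ≡ 1 mod 50). So every y has a preimage.
Hence g is surjective.
Since g is surjective, we find g⁻¹(47): we need 17x ≡ 47 − 30 ≡ 17 (mod 50). Using 17⁻¹ = 3: x ≡ 3·17 = 51 = 1·50 + 1, so x = 1.
Check: g(1) = 17·1 + 30 = 47 ≡ 47 (mod 50).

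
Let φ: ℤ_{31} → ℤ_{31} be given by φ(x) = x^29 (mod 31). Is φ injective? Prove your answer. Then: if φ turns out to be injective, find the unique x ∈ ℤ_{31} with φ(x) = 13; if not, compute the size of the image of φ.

Since 31 is prime, the nonzero elements of ℤ_{31} form a cyclic group of order 30.
As gcd(29, 30) = 1, raising to the 29th power is a bijection on this group: if x_1^29 ≡ x_2^29 then (x_1x_2^{−1})^29 = 1, and the only element of order dividing gcd(29, 30) = 1 is 1, so x_1 = x_2.
With φ(0) = 0 this makes φ injective on all of ℤ_{31}, hence bijective (finite equal-size domain and codomain). In particular φ is injective.
Since φ is injective, we find the preimage of 13. The inverse of x ↦ x^29 on (ℤ_{31})^× is x ↦ x^29, because 29·29 = 841 = 28·30 + 1 ≡ 1 (mod 30) and x^{30} = 1 for x ≠ 0 (Fermat). So φ⁻¹(13) = 13^29 mod 31.
Repeated squaring mod 31: 13^1 ≡ 13, 13^2 ≡ 13² = 169 ≡ 14, 13^4 ≡ 14² = 196 ≡ 10, 13^8 ≡ 10² = 100 ≡ 7, 13^16 ≡ 7² = 49 ≡ 18. Since 29 = 16 + 8 + 4 + 1, 13^29 ≡ 18·7·10·13: 18·7 = 126 ≡ 2, then 2·10 = 20, then 20·13 = 260 ≡ 12. So 13^29 ≡ 12 (mod 31).
Hence φ⁻¹(13) = 12.

12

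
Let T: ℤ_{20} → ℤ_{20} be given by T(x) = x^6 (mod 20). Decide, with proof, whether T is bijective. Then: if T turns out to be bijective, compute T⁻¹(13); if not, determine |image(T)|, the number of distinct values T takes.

6

T(4): Repeated squaring mod 20: 4^1 ≡ 4, 4^2 ≡ 4² = 16, 4^4 ≡ 16² = 256 ≡ 16. Since 6 = 4 + 2, 4^6 ≡ 16·16: 16·16 = 256 ≡ 16. So 4^6 ≡ 16 (mod 20).
T(6): Repeated squaring mod 20: 6^1 ≡ 6, 6^2 ≡ 6² = 36 ≡ 16, 6^4 ≡ 16² = 256 ≡ 16. Since 6 = 4 + 2, 6^6 ≡ 16·16: 16·16 = 256 ≡ 16. So 6^6 ≡ 16 (mod 20).
So T(4) = T(6) = 16 while 4 ≠ 6, hence T is not injective, hence not bijective.
Since T is not bijective, we determine |image(T)|. Computing x^6 mod 20 for each x (by repeated squaring, reducing mod 20 at every step), the values T(0), T(1), …, T(19) are: 0, 1, 4, 9, 16, 5, 16, 9, 4, 1, 0, 1, 4, 9, 16, 5, 16, 9, 4, 1.
The distinct values are {0, 1, 4, 5, 9, 16}; there are 6 of them.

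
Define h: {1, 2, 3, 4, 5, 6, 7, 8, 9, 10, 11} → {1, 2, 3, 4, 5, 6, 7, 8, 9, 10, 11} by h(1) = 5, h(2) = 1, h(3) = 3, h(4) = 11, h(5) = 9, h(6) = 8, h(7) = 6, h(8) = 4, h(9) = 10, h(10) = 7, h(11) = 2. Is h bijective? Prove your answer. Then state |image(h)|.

The values 5, 1, 3, 11, 9, 8, 6, 4, 10, 7, 2 are a permutation of {1, 2, 3, 4, 5, 6, 7, 8, 9, 10, 11}: each element appears exactly once.
So h is injective and surjective, hence bijective.
The image of h is {1, 2, 3, 4, 5, 6, 7, 8, 9, 10, 11}, which has 11 elements.

11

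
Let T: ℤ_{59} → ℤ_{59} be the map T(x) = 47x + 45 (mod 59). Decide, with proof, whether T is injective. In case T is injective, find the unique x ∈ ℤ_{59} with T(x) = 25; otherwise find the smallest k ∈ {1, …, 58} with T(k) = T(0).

If T(u) = T(v), then 47u ≡ 47v (mod 59). Because gcd(47, 59) = 1, we may cancel 47 to get u ≡ v (mod 59).
Thus T is injective.
We now compute 47⁻¹ mod 59 explicitly. Euclid's algorithm: 59 = 1·47 + 12, 47 = 3·12 + 11, 12 = 1·11 + 1; back-substituting gives 1 = 54·47 − 43·59, so 47⁻¹ ≡ 54 (mod 59).
Since T is injective, we find T⁻¹(25): we need 47x ≡ 25 − 45 ≡ 39 (mod 59). Using 47⁻¹ = 54: x ≡ 54·39 = 2106 = 35·59 + 41, so x = 41.
Check: T(41) = 47·41 + 45 = 1972 = 33·59 + 25 ≡ 25 (mod 59).

41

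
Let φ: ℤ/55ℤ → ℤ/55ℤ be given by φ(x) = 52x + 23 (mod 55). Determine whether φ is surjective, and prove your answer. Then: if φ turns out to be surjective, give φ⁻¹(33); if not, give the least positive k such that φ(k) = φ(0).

Since gcd(52, 55) = 1, 52 is invertible modulo 55. Euclid's algorithm: 55 = 1·52 + 3, 52 = 17·3 + 1; back-substituting gives 1 = 18·52 − 17·55, so 52⁻¹ ≡ 18 (mod 55).
Then y ↦ 18(y − 23) is a two-sided inverse to φ, so every y ∈ ℤ/55ℤ has a preimage.
Therefore φ is surjective.
Since φ is surjective, we compute φ⁻¹(33): solve 52x + 23 ≡ 33 (mod 55), i.e. 52x ≡ 10 (mod 55).
Multiplying by 52⁻¹ = 18 gives x ≡ 18·10 = 180 = 3·55 + 15 ≡ 15 (mod 55).
Check: φ(15) = 52·15 + 23 = 803 = 14·55 + 33 ≡ 33 (mod 55).

15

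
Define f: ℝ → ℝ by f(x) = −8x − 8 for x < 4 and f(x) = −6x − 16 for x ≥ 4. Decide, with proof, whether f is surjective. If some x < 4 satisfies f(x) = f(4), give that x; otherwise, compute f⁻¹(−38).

15/4

Both pieces are strictly decreasing (slopes −8 and −6), so each is injective on its own interval.
The left piece maps (−∞, 4) onto (−40, ∞); the right piece maps [4, ∞) onto (−∞, −40].
These images together cover ℝ, so f is surjective.
Because the two images are disjoint, no x < 4 has f(x) = f(4), so we compute f⁻¹(−38): −38 lies in (−40, ∞), so solve −8x − 8 = −38: x = (−38 + 8)/(−8) = 15/4.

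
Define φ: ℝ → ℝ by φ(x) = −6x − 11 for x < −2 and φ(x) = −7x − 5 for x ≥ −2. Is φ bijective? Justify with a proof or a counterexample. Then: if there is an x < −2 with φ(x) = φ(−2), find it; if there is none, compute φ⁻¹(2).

-10/3

Both pieces are strictly decreasing (slopes −6 and −7), so each is injective on its own interval.
The left piece maps (−∞, −2) onto (1, ∞); the right piece maps [−2, ∞) onto (−∞, 9].
These images overlap. In particular φ(−2) = 9 (right piece), and solving −6x − 11 = 9 on the left piece gives x = −10/3 < −2.
So φ(−10/3) = φ(−2) with −10/3 ≠ −2, and φ is not injective, hence not bijective. This x = −10/3 is the requested value below −2.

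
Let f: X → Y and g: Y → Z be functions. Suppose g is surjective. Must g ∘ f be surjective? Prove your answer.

No. Take X = {1}, Y = Z = {1, 2, 3, 4}, f(1) = 1, and g = identity (surjective).
Then (g ∘ f)(1) = 1, and 4 ∈ Z has no preimage under g ∘ f, so g ∘ f is not surjective.

not surjective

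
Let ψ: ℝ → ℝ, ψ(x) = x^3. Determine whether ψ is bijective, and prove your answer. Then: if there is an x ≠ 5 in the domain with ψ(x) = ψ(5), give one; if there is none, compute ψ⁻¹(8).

On ℝ, x ↦ x^3 is strictly increasing (injective) and for any y ∈ ℝ the 3rd root y^{1/3} lies in ℝ (surjective). So ψ is bijective.
Since x ↦ x^3 is strictly increasing on ℝ, it is injective there, so no x ≠ 5 in the domain has ψ(x) = ψ(5). We therefore compute ψ⁻¹(8) = 8^{1/3} = 2 (indeed 2^3 = 8).

2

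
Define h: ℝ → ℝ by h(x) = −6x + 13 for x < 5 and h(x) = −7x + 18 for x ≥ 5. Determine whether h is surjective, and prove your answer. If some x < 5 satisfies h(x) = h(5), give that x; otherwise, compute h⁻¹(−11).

Both pieces are strictly decreasing (slopes −6 and −7), so each is injective on its own interval.
The left piece maps (−∞, 5) onto (−17, ∞); the right piece maps [5, ∞) onto (−∞, −17].
These images together cover ℝ, so h is surjective.
Because the two images are disjoint, no x < 5 has h(x) = h(5), so we compute h⁻¹(−11): −11 lies in (−17, ∞), so solve −6x + 13 = −11: x = (−11 − 13)/(−6) = 4.

4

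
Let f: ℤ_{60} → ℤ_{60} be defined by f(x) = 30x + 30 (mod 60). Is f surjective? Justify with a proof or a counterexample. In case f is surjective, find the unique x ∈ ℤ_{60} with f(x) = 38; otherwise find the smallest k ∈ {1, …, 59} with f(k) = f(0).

2

Since gcd(30, 60) = 30, we have 30x ≡ 0 (mod 30) for all x, so f(x) ≡ 0 (mod 30).
But 1 ≢ 0 (mod 30), so 1 ∈ ℤ_{60} has no preimage. Thus f is not surjective.
Since f is not surjective, we find the least positive k with f(k) = f(0): this means 30k ≡ 0 (mod 60), i.e. 60 ∣ 30k. Since gcd(30, 60) = 30, dividing through by 30 this holds exactly when 2 ∣ k.
The smallest positive such k is 2.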